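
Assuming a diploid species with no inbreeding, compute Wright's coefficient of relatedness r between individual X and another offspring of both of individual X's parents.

0.5

Each parent–offspring link contributes a factor of 1/2, and independent paths through distinct common ancestors add.
Full sibs share both parents — two paths of length 2: r = 2·(1/2)^2 = 1/2.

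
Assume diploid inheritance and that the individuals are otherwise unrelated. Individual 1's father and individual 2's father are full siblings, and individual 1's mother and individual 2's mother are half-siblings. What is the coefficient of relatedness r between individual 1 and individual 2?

0.1875

With two independent routes of shared ancestry, r is the sum of the two contributions.
Individual 1 and individual 2 are related in two ways: first cousins through their fathers (r = 1/8) and half first cousins through their mothers (r = 1/16).
r = 1/8 + 1/16 = 0.1875.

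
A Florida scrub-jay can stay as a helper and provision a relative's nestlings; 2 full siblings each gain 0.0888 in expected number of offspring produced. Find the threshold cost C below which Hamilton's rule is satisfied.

r to a full sibling = 0.5 (full sibs share both parents — two paths of length 2: r = 2·(1/2)^2 = 1/2).
Hamilton's rule: n·r·B > C, so the trait is favored while C < n·r·B = 2·0.5·0.0888 = 0.0888.

0.0888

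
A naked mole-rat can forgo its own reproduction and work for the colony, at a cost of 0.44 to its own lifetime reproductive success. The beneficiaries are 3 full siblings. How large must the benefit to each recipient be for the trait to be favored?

0.2933

r to a full sibling = 0.5 (full sibs share both parents — two paths of length 2: r = 2·(1/2)^2 = 1/2).
Hamilton's rule with n recipients of equal r: n·r·B > C, so B > C/(n·r) = 0.44/(3·0.5) = 0.2933.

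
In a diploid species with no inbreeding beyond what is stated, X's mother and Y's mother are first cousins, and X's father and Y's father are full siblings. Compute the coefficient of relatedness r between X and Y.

Relatedness sums over independent paths through distinct common ancestors.
X and Y are related in two ways: second cousins through their mothers (r = 1/32) and first cousins through their fathers (r = 1/8).
r = 1/32 + 1/8 = 5/32 = 0.15625.

0.15625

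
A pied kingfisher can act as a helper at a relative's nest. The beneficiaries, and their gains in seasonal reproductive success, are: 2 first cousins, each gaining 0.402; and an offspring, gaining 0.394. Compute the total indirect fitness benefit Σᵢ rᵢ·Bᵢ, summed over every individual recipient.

0.2975

r to a first cousin = 1/8 (first cousins share one grandparent pair — two paths of length 4: r = 2·(1/2)^4 = 1/8).
r to an offspring = 1/2 (one parent–offspring link: r = (1/2)^1 = 1/2).
Summing one r·B term per recipient: 2·0.125·0.402 + 1·0.5·0.394 = 0.2975.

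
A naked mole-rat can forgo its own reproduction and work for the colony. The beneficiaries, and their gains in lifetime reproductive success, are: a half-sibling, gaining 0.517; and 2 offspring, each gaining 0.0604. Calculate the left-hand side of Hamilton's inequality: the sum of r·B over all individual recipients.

r to a half-sibling = 0.25 (half-sibs share one parent — one path of length 2: r = (1/2)^2 = 1/4).
r to an offspring = 1/2 (one parent–offspring link: r = (1/2)^1 = 1/2).
Summing one r·B term per recipient: 1·0.25·0.517 + 2·0.5·0.0604 = 0.18965.

0.18965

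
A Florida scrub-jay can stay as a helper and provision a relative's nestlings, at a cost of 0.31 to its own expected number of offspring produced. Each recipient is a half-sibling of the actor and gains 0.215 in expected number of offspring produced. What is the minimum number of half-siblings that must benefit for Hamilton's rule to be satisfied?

6

r to a half-sibling = 0.25 (half-sibs share one parent — one path of length 2: r = (1/2)^2 = 1/4).
Hamilton's rule: n·r·B > C  ⇒  n > C/(r·B) = 0.31/(0.25·0.215) = 5.767.
The smallest integer exceeding 5.767 is 6.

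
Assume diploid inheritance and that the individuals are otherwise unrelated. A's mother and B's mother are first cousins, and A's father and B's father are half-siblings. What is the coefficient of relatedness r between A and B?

With two independent routes of shared ancestry, r is the sum of the two contributions.
A and B are related in two ways: second cousins through their mothers (r = 1/32) and half first cousins through their fathers (r = 1/16).
r = 1/32 + 1/16 = 0.09375.

0.09375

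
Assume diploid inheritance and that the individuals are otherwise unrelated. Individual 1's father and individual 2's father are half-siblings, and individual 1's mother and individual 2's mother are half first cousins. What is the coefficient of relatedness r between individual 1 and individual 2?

Wright's path rule: contributions from independent ancestry routes add.
Individual 1 and individual 2 are related in two ways: half first cousins through their fathers (r = 1/16) and half second cousins through their mothers (r = 1/64).
r = 1/16 + 1/64 = 5/64 = 0.078125.

0.078125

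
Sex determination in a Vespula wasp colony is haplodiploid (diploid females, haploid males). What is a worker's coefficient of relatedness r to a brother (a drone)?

0.25

Her haploid brother carries none of their father's genes and a random half of their mother's genome; that half matches the maternal half of her own genome with probability 1/2: r = 1/2 · 1/2 = 1/4.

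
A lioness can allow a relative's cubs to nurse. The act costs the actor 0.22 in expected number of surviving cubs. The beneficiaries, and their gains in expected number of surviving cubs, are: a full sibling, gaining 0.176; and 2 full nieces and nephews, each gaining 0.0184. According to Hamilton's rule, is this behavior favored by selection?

No

Hamilton's rule: the trait is favored when the sum of r·B over every recipient exceeds the actor's cost C.
r to a full sibling = 0.5 (full sibs share both parents — two paths of length 2: r = 2·(1/2)^2 = 1/2).
r to a full niece or nephew = 0.25 (full aunt/uncle↔niece/nephew: two paths of length 3 through the shared grandparent pair: r = 2·(1/2)^3 = 1/4).
Summing one r·B term per recipient: 1·0.5·0.176 + 2·0.25·0.0184 = 0.0972.
0.0972 < 0.22: the indirect benefit is less than the cost.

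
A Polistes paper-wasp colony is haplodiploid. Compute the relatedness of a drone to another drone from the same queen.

Haploid brothers each carry a random half of the queen's diploid genome, so on average they share half: r = 1/2.

0.5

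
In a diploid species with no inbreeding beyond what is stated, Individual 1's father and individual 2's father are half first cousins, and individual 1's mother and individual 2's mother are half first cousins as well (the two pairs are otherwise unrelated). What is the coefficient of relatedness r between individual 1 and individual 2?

Wright's path rule: contributions from independent ancestry routes add.
Individual 1 and individual 2 are related in two ways: half second cousins through their fathers (r = 1/64) and half second cousins through their mothers (r = 1/64).
r = 1/64 + 1/64 = 1/32 = 0.03125.

0.03125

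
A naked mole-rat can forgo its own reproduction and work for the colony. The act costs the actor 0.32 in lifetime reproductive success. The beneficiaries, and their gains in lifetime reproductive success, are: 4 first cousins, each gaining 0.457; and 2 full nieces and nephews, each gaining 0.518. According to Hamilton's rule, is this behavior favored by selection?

Yes

Hamilton's rule: the trait is favored when the sum of r·B over every recipient exceeds the actor's cost C.
r to a first cousin = 1/8 (first cousins share one grandparent pair — two paths of length 4: r = 2·(1/2)^4 = 1/8).
r to a full niece or nephew = 0.25 (full aunt/uncle↔niece/nephew: two paths of length 3 through the shared grandparent pair: r = 2·(1/2)^3 = 1/4).
Summing one r·B term per recipient: 4·0.125·0.457 + 2·0.25·0.518 = 0.4875.
0.4875 > 0.32: the indirect benefit exceeds the cost.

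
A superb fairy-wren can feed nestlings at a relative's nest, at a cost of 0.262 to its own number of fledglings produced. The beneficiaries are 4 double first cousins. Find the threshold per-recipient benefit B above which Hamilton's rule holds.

0.262

r to a double first cousin = 1/4 (double first cousins share both grandparent pairs — four paths of length 4: r = 4·(1/2)^4 = 1/4).
Hamilton's rule with n recipients of equal r: n·r·B > C, so B > C/(n·r) = 0.262/(4·0.25) = 0.262.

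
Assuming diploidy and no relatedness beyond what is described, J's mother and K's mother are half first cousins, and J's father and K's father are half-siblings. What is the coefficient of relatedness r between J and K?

With two independent routes of shared ancestry, r is the sum of the two contributions.
J and K are related in two ways: half second cousins through their mothers (r = 1/64) and half first cousins through their fathers (r = 1/16).
r = 1/64 + 1/16 = 0.078125.

0.078125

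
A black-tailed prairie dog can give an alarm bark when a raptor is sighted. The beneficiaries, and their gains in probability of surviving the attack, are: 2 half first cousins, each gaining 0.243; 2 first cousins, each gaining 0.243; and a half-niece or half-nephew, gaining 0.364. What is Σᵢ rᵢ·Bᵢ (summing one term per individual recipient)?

r to a half first cousin = 0.0625 (half first cousins share one grandparent — one path of length 4: r = (1/2)^4 = 1/16).
r to a first cousin = 0.125 (first cousins share one grandparent pair — two paths of length 4: r = 2·(1/2)^4 = 1/8).
r to a half-niece or half-nephew = 1/8 (half-aunt/uncle↔niece/nephew: one path of length 3: r = (1/2)^3 = 1/8).
Summing one r·B term per recipient: 2·0.0625·0.243 + 2·0.125·0.243 + 1·0.125·0.364 = 0.136625.

0.136625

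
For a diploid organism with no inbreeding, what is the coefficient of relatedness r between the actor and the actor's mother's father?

Each parent–offspring link contributes a factor of 1/2, and independent paths through distinct common ancestors add.
Two parent–offspring links: r = (1/2)^2 = 1/4.

0.25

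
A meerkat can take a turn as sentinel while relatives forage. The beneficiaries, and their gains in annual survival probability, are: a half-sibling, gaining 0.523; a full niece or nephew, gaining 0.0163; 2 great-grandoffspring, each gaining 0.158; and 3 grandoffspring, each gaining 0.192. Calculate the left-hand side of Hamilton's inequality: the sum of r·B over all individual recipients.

r to a half-sibling = 1/4 (half-sibs share one parent — one path of length 2: r = (1/2)^2 = 1/4).
r to a full niece or nephew = 1/4 (full aunt/uncle↔niece/nephew: two paths of length 3 through the shared grandparent pair: r = 2·(1/2)^3 = 1/4).
r to a great-grandoffspring = 1/8 (three parent–offspring links: r = (1/2)^3 = 1/8).
r to a grandoffspring = 1/4 (two parent–offspring links: r = (1/2)^2 = 1/4).
Summing one r·B term per recipient: 1·0.25·0.523 + 1·0.25·0.0163 + 2·0.125·0.158 + 3·0.25·0.192 = 0.318325.

0.318325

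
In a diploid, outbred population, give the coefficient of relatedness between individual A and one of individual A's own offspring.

0.5

Each parent–offspring link contributes a factor of 1/2, and independent paths through distinct common ancestors add.
One parent–offspring link: r = (1/2)^1 = 1/2.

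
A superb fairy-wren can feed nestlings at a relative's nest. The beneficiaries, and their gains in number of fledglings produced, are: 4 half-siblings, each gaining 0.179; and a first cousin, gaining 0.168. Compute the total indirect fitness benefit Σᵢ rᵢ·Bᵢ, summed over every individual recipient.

0.2

r to a half-sibling = 1/4 (half-sibs share one parent — one path of length 2: r = (1/2)^2 = 1/4).
r to a first cousin = 1/8 (first cousins share one grandparent pair — two paths of length 4: r = 2·(1/2)^4 = 1/8).
Summing one r·B term per recipient: 4·0.25·0.179 + 1·0.125·0.168 = 0.2.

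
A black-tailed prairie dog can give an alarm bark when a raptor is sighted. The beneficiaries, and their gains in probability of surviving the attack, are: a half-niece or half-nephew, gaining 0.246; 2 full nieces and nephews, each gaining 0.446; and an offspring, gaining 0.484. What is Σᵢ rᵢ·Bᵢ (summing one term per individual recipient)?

0.49575

r to a half-niece or half-nephew = 1/8 (half-aunt/uncle↔niece/nephew: one path of length 3: r = (1/2)^3 = 1/8).
r to a full niece or nephew = 1/4 (full aunt/uncle↔niece/nephew: two paths of length 3 through the shared grandparent pair: r = 2·(1/2)^3 = 1/4).
r to an offspring = 0.5 (one parent–offspring link: r = (1/2)^1 = 1/2).
Summing one r·B term per recipient: 1·0.125·0.246 + 2·0.25·0.446 + 1·0.5·0.484 = 0.49575.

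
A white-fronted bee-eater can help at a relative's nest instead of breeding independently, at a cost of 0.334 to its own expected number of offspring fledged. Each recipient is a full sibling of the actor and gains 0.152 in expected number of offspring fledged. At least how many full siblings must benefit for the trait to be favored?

5

r to a full sibling = 1/2 (full sibs share both parents — two paths of length 2: r = 2·(1/2)^2 = 1/2).
Hamilton's rule: n·r·B > C  ⇒  n > C/(r·B) = 0.334/(0.5·0.152) = 4.395.
The smallest integer exceeding 4.395 is 5.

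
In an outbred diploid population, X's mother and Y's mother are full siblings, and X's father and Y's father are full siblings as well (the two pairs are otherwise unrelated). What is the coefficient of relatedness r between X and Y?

0.25

Wright's path rule: contributions from independent ancestry routes add.
X and Y are related in two ways: first cousins through their mothers (r = 1/8) and first cousins through their fathers (r = 1/8) — i.e. double first cousins.
r = 1/8 + 1/8 = 0.25.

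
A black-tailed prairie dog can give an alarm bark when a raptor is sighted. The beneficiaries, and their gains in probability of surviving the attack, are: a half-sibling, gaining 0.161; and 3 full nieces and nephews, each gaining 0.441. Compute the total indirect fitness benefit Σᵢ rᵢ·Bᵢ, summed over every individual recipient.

0.371

r to a half-sibling = 0.25 (half-sibs share one parent — one path of length 2: r = (1/2)^2 = 1/4).
r to a full niece or nephew = 1/4 (full aunt/uncle↔niece/nephew: two paths of length 3 through the shared grandparent pair: r = 2·(1/2)^3 = 1/4).
Summing one r·B term per recipient: 1·0.25·0.161 + 3·0.25·0.441 = 0.371.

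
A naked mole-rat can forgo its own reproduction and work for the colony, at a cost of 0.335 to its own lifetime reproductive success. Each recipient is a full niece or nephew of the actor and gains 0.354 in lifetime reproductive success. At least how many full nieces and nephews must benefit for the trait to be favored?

4

r to a full niece or nephew = 0.25 (full aunt/uncle↔niece/nephew: two paths of length 3 through the shared grandparent pair: r = 2·(1/2)^3 = 1/4).
Hamilton's rule: n·r·B > C  ⇒  n > C/(r·B) = 0.335/(0.25·0.354) = 3.785.
The smallest integer exceeding 3.785 is 4.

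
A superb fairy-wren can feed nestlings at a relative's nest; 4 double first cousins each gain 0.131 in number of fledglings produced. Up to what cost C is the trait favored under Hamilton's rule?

0.131

r to a double first cousin = 1/4 (double first cousins share both grandparent pairs — four paths of length 4: r = 4·(1/2)^4 = 1/4).
Hamilton's rule: n·r·B > C, so the trait is favored while C < n·r·B = 4·0.25·0.131 = 0.131.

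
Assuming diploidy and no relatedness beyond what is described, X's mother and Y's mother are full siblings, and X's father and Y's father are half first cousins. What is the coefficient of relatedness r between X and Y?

0.140625

Independent pedigree routes through distinct common ancestors add.
X and Y are related in two ways: first cousins through their mothers (r = 1/8) and half second cousins through their fathers (r = 1/64).
r = 1/8 + 1/64 = 0.140625.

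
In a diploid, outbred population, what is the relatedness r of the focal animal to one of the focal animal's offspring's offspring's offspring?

Each parent–offspring link contributes a factor of 1/2, and independent paths through distinct common ancestors add.
Three parent–offspring links: r = (1/2)^3 = 1/8.

0.125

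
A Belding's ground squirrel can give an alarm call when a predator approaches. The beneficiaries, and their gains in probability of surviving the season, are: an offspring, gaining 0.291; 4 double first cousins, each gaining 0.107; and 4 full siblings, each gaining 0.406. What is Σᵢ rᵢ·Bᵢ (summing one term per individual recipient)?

1.0645

r to an offspring = 0.5 (one parent–offspring link: r = (1/2)^1 = 1/2).
r to a double first cousin = 1/4 (double first cousins share both grandparent pairs — four paths of length 4: r = 4·(1/2)^4 = 1/4).
r to a full sibling = 1/2 (full sibs share both parents — two paths of length 2: r = 2·(1/2)^2 = 1/2).
Summing one r·B term per recipient: 1·0.5·0.291 + 4·0.25·0.107 + 4·0.5·0.406 = 1.0645.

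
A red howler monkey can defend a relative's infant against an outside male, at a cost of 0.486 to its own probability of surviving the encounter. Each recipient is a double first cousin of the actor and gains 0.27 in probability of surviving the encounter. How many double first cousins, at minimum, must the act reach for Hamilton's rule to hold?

8

r to a double first cousin = 0.25 (double first cousins share both grandparent pairs — four paths of length 4: r = 4·(1/2)^4 = 1/4).
Hamilton's rule: n·r·B > C  ⇒  n > C/(r·B) = 0.486/(0.25·0.27) = 7.2.
The smallest integer exceeding 7.2 is 8.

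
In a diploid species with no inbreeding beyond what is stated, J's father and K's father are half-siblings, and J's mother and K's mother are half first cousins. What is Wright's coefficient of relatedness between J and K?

0.078125

Independent pedigree routes through distinct common ancestors add.
J and K are related in two ways: half first cousins through their fathers (r = 1/16) and half second cousins through their mothers (r = 1/64).
r = 1/16 + 1/64 = 5/64 = 0.078125.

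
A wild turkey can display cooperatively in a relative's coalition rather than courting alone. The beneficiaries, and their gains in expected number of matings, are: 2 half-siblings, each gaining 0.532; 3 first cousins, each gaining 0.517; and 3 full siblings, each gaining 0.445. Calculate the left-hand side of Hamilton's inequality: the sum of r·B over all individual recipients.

r to a half-sibling = 1/4 (half-sibs share one parent — one path of length 2: r = (1/2)^2 = 1/4).
r to a first cousin = 0.125 (first cousins share one grandparent pair — two paths of length 4: r = 2·(1/2)^4 = 1/8).
r to a full sibling = 0.5 (full sibs share both parents — two paths of length 2: r = 2·(1/2)^2 = 1/2).
Summing one r·B term per recipient: 2·0.25·0.532 + 3·0.125·0.517 + 3·0.5·0.445 = 1.127375.

1.127375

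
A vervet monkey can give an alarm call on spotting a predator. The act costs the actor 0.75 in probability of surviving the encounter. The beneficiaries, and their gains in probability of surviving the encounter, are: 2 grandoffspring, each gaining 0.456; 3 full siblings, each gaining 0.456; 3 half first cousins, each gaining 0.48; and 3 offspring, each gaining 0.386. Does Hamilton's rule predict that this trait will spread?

Hamilton's rule: the trait is favored when the sum of r·B over every recipient exceeds the actor's cost C.
r to a grandoffspring = 0.25 (two parent–offspring links: r = (1/2)^2 = 1/4).
r to a full sibling = 1/2 (full sibs share both parents — two paths of length 2: r = 2·(1/2)^2 = 1/2).
r to a half first cousin = 1/16 (half first cousins share one grandparent — one path of length 4: r = (1/2)^4 = 1/16).
r to an offspring = 1/2 (one parent–offspring link: r = (1/2)^1 = 1/2).
Summing one r·B term per recipient: 2·0.25·0.456 + 3·0.5·0.456 + 3·0.0625·0.48 + 3·0.5·0.386 = 1.581.
1.581 > 0.75: the indirect benefit exceeds the cost.

Yes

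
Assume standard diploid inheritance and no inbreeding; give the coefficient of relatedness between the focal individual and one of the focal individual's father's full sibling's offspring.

0.125

Each parent–offspring link contributes a factor of 1/2, and independent paths through distinct common ancestors add.
First cousins share one grandparent pair — two paths of length 4: r = 2·(1/2)^4 = 1/8.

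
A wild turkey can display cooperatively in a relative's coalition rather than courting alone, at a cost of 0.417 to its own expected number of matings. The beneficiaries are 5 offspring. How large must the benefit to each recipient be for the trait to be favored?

0.1668

r to an offspring = 0.5 (one parent–offspring link: r = (1/2)^1 = 1/2).
Hamilton's rule with n recipients of equal r: n·r·B > C, so B > C/(n·r) = 0.417/(5·0.5) = 0.1668.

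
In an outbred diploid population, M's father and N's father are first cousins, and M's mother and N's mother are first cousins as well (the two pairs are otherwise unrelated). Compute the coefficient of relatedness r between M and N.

0.0625

With two independent routes of shared ancestry, r is the sum of the two contributions.
M and N are related in two ways: second cousins through their fathers (r = 1/32) and second cousins through their mothers (r = 1/32).
r = 1/32 + 1/32 = 0.0625.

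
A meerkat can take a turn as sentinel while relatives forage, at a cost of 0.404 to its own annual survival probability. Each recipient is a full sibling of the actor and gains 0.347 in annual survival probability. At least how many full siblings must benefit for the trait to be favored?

3

r to a full sibling = 1/2 (full sibs share both parents — two paths of length 2: r = 2·(1/2)^2 = 1/2).
Hamilton's rule: n·r·B > C  ⇒  n > C/(r·B) = 0.404/(0.5·0.347) = 2.329.
The smallest integer exceeding 2.329 is 3.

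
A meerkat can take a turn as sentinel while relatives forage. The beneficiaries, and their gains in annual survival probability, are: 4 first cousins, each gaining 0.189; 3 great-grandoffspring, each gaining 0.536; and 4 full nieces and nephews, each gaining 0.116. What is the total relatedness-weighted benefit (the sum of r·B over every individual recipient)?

0.4115

r to a first cousin = 0.125 (first cousins share one grandparent pair — two paths of length 4: r = 2·(1/2)^4 = 1/8).
r to a great-grandoffspring = 1/8 (three parent–offspring links: r = (1/2)^3 = 1/8).
r to a full niece or nephew = 1/4 (full aunt/uncle↔niece/nephew: two paths of length 3 through the shared grandparent pair: r = 2·(1/2)^3 = 1/4).
Summing one r·B term per recipient: 4·0.125·0.189 + 3·0.125·0.536 + 4·0.25·0.116 = 0.4115.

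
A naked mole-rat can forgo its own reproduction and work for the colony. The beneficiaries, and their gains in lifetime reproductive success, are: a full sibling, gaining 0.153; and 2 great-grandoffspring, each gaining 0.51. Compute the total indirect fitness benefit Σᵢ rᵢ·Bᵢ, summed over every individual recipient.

r to a full sibling = 1/2 (full sibs share both parents — two paths of length 2: r = 2·(1/2)^2 = 1/2).
r to a great-grandoffspring = 1/8 (three parent–offspring links: r = (1/2)^3 = 1/8).
Summing one r·B term per recipient: 1·0.5·0.153 + 2·0.125·0.51 = 0.204.

0.204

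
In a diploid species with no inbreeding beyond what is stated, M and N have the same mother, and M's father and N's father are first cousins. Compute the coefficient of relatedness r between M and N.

0.28125

Relatedness sums over independent paths through distinct common ancestors.
M and N are related in two ways: half-sibs through their shared mother (r = 1/4) and second cousins through their fathers (r = 1/32).
r = 1/4 + 1/32 = 0.28125.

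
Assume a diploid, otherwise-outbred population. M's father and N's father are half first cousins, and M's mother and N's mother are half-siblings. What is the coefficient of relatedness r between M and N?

With two independent routes of shared ancestry, r is the sum of the two contributions.
M and N are related in two ways: half second cousins through their fathers (r = 1/64) and half first cousins through their mothers (r = 1/16).
r = 1/64 + 1/16 = 0.078125.

0.078125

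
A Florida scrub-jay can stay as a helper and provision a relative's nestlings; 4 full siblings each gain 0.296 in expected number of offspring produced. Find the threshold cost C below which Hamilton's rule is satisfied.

r to a full sibling = 1/2 (full sibs share both parents — two paths of length 2: r = 2·(1/2)^2 = 1/2).
Hamilton's rule: n·r·B > C, so the trait is favored while C < n·r·B = 4·0.5·0.296 = 0.592.

0.592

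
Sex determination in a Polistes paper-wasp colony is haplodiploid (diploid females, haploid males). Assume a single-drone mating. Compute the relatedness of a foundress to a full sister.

0.75

Haplodiploid full sisters inherit their father's entire haploid genome identically (contributing 1/2) and on average half of their mother's contribution (1/2 · 1/2 = 1/4); r = 1/2 + 1/4 = 3/4.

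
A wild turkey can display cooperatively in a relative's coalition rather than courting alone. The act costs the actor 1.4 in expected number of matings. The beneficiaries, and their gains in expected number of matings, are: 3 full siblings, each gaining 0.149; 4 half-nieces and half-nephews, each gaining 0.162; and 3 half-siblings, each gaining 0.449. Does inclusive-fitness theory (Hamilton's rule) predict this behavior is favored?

Hamilton's rule: the trait is favored when the sum of r·B over every recipient exceeds the actor's cost C.
r to a full sibling = 0.5 (full sibs share both parents — two paths of length 2: r = 2·(1/2)^2 = 1/2).
r to a half-niece or half-nephew = 1/8 (half-aunt/uncle↔niece/nephew: one path of length 3: r = (1/2)^3 = 1/8).
r to a half-sibling = 1/4 (half-sibs share one parent — one path of length 2: r = (1/2)^2 = 1/4).
Summing one r·B term per recipient: 3·0.5·0.149 + 4·0.125·0.162 + 3·0.25·0.449 = 0.64125.
0.64125 < 1.4: the indirect benefit is less than the cost.

No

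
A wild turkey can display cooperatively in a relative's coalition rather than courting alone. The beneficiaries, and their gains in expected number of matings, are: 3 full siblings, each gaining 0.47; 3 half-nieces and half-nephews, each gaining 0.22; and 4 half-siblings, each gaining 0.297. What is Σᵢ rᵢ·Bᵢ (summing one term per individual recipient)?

1.0845

r to a full sibling = 1/2 (full sibs share both parents — two paths of length 2: r = 2·(1/2)^2 = 1/2).
r to a half-niece or half-nephew = 1/8 (half-aunt/uncle↔niece/nephew: one path of length 3: r = (1/2)^3 = 1/8).
r to a half-sibling = 1/4 (half-sibs share one parent — one path of length 2: r = (1/2)^2 = 1/4).
Summing one r·B term per recipient: 3·0.5·0.47 + 3·0.125·0.22 + 4·0.25·0.297 = 1.0845.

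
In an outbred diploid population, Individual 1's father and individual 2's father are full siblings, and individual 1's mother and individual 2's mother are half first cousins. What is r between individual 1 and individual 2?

0.140625

Wright's path rule: contributions from independent ancestry routes add.
Individual 1 and individual 2 are related in two ways: first cousins through their fathers (r = 1/8) and half second cousins through their mothers (r = 1/64).
r = 1/8 + 1/64 = 9/64 = 0.140625.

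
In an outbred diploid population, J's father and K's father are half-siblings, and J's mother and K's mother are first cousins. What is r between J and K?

0.09375

With two independent routes of shared ancestry, r is the sum of the two contributions.
J and K are related in two ways: half first cousins through their fathers (r = 1/16) and second cousins through their mothers (r = 1/32).
r = 1/16 + 1/32 = 3/32 = 0.09375.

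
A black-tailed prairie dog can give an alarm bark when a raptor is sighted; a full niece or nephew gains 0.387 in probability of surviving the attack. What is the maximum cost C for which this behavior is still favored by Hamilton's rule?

r to a full niece or nephew = 0.25 (full aunt/uncle↔niece/nephew: two paths of length 3 through the shared grandparent pair: r = 2·(1/2)^3 = 1/4).
Hamilton's rule: n·r·B > C, so the trait is favored while C < n·r·B = 1·0.25·0.387 = 0.09675.

0.09675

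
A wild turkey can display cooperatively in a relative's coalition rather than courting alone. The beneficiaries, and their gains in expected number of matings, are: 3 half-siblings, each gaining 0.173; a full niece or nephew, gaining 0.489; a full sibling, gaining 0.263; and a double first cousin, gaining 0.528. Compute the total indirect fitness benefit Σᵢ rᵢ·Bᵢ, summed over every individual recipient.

r to a half-sibling = 0.25 (half-sibs share one parent — one path of length 2: r = (1/2)^2 = 1/4).
r to a full niece or nephew = 0.25 (full aunt/uncle↔niece/nephew: two paths of length 3 through the shared grandparent pair: r = 2·(1/2)^3 = 1/4).
r to a full sibling = 0.5 (full sibs share both parents — two paths of length 2: r = 2·(1/2)^2 = 1/2).
r to a double first cousin = 0.25 (double first cousins share both grandparent pairs — four paths of length 4: r = 4·(1/2)^4 = 1/4).
Summing one r·B term per recipient: 3·0.25·0.173 + 1·0.25·0.489 + 1·0.5·0.263 + 1·0.25·0.528 = 0.5155.

0.5155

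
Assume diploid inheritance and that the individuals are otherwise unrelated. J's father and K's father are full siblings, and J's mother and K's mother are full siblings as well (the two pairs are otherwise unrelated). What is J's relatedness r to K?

0.25

With two independent routes of shared ancestry, r is the sum of the two contributions.
J and K are related in two ways: first cousins through their fathers (r = 1/8) and first cousins through their mothers (r = 1/8) — i.e. double first cousins.
r = 1/8 + 1/8 = 0.25.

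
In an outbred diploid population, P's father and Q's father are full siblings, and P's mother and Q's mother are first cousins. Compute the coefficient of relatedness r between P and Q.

Independent pedigree routes through distinct common ancestors add.
P and Q are related in two ways: first cousins through their fathers (r = 1/8) and second cousins through their mothers (r = 1/32).
r = 1/8 + 1/32 = 0.15625.

0.15625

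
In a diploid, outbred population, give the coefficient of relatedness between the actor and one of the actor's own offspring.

0.5

Each parent–offspring link contributes a factor of 1/2, and independent paths through distinct common ancestors add.
One parent–offspring link: r = (1/2)^1 = 1/2.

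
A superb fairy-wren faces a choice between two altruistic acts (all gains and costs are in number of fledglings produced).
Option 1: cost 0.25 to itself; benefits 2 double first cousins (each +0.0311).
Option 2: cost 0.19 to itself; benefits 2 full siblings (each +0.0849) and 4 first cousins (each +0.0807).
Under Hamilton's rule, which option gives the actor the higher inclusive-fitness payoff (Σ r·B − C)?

Option 2

Option 1: r to a double first cousin = 0.25.
Option 1: Σ r·B − C = (2·0.25·0.0311) − 0.25 = -0.23445.
Option 2: r to a full sibling = 0.5.
Option 2: r to a first cousin = 0.125.
Option 2: Σ r·B − C = (2·0.5·0.0849 + 4·0.125·0.0807) − 0.19 = -0.06475.
Option 2 has the higher net inclusive-fitness payoff.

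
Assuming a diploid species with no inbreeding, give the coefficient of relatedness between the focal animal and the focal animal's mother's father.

Each parent–offspring link contributes a factor of 1/2, and independent paths through distinct common ancestors add.
Two parent–offspring links: r = (1/2)^2 = 1/4.

0.25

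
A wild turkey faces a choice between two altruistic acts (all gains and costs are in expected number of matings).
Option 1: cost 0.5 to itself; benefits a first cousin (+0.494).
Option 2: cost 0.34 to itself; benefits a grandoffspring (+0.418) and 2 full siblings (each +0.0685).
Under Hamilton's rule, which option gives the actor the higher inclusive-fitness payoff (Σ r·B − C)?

Option 1: r to a first cousin = 0.125.
Option 1: Σ r·B − C = (1·0.125·0.494) − 0.5 = -0.43825.
Option 2: r to a grandoffspring = 0.25.
Option 2: r to a full sibling = 0.5.
Option 2: Σ r·B − C = (1·0.25·0.418 + 2·0.5·0.0685) − 0.34 = -0.167.
Option 2 has the higher net inclusive-fitness payoff.

Option 2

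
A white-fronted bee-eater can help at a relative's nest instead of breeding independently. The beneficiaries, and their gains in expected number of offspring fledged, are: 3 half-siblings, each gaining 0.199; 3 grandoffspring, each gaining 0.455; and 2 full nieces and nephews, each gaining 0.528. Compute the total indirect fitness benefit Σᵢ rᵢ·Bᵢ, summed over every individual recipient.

r to a half-sibling = 1/4 (half-sibs share one parent — one path of length 2: r = (1/2)^2 = 1/4).
r to a grandoffspring = 1/4 (two parent–offspring links: r = (1/2)^2 = 1/4).
r to a full niece or nephew = 0.25 (full aunt/uncle↔niece/nephew: two paths of length 3 through the shared grandparent pair: r = 2·(1/2)^3 = 1/4).
Summing one r·B term per recipient: 3·0.25·0.199 + 3·0.25·0.455 + 2·0.25·0.528 = 0.7545.

0.7545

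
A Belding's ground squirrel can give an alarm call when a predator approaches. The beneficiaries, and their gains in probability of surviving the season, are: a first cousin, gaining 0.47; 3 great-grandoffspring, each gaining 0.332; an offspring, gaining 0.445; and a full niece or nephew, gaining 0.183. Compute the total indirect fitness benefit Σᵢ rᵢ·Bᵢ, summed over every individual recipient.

r to a first cousin = 1/8 (first cousins share one grandparent pair — two paths of length 4: r = 2·(1/2)^4 = 1/8).
r to a great-grandoffspring = 1/8 (three parent–offspring links: r = (1/2)^3 = 1/8).
r to an offspring = 1/2 (one parent–offspring link: r = (1/2)^1 = 1/2).
r to a full niece or nephew = 0.25 (full aunt/uncle↔niece/nephew: two paths of length 3 through the shared grandparent pair: r = 2·(1/2)^3 = 1/4).
Summing one r·B term per recipient: 1·0.125·0.47 + 3·0.125·0.332 + 1·0.5·0.445 + 1·0.25·0.183 = 0.4515.

0.4515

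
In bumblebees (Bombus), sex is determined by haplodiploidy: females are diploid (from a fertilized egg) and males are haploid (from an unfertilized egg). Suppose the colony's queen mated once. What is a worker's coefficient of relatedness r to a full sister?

0.75

Haplodiploid full sisters inherit their father's entire haploid genome identically (contributing 1/2) and on average half of their mother's contribution (1/2 · 1/2 = 1/4); r = 1/2 + 1/4 = 3/4.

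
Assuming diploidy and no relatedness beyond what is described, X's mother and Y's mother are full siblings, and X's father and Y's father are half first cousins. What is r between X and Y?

0.140625

With two independent routes of shared ancestry, r is the sum of the two contributions.
X and Y are related in two ways: first cousins through their mothers (r = 1/8) and half second cousins through their fathers (r = 1/64).
r = 1/8 + 1/64 = 9/64 = 0.140625.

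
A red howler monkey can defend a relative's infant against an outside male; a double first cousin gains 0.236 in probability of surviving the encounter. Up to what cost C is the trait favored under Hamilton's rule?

0.059

r to a double first cousin = 1/4 (double first cousins share both grandparent pairs — four paths of length 4: r = 4·(1/2)^4 = 1/4).
Hamilton's rule: n·r·B > C, so the trait is favored while C < n·r·B = 1·0.25·0.236 = 0.059.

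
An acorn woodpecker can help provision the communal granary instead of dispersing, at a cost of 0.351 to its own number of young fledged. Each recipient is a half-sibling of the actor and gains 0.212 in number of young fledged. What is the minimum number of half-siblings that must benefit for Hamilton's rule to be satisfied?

7

r to a half-sibling = 1/4 (half-sibs share one parent — one path of length 2: r = (1/2)^2 = 1/4).
Hamilton's rule: n·r·B > C  ⇒  n > C/(r·B) = 0.351/(0.25·0.212) = 6.623.
The smallest integer exceeding 6.623 is 7.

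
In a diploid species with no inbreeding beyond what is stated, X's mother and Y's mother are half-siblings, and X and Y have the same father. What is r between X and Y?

Independent pedigree routes through distinct common ancestors add.
X and Y are related in two ways: half first cousins through their mothers (r = 1/16) and half-sibs through their shared father (r = 1/4).
r = 1/16 + 1/4 = 0.3125.

0.3125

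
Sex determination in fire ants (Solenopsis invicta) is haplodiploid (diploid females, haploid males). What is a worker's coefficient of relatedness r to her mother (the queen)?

One meiotic link between diploid queen and diploid daughter: r = 1/2.

0.5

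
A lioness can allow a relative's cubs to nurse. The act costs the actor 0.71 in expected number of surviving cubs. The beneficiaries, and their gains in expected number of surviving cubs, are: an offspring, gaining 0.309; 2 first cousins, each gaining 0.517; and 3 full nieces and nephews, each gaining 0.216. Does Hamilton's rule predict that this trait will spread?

No

Hamilton's rule: the trait is favored when the sum of r·B over every recipient exceeds the actor's cost C.
r to an offspring = 1/2 (one parent–offspring link: r = (1/2)^1 = 1/2).
r to a first cousin = 0.125 (first cousins share one grandparent pair — two paths of length 4: r = 2·(1/2)^4 = 1/8).
r to a full niece or nephew = 0.25 (full aunt/uncle↔niece/nephew: two paths of length 3 through the shared grandparent pair: r = 2·(1/2)^3 = 1/4).
Summing one r·B term per recipient: 1·0.5·0.309 + 2·0.125·0.517 + 3·0.25·0.216 = 0.44575.
0.44575 < 0.71: the indirect benefit is less than the cost.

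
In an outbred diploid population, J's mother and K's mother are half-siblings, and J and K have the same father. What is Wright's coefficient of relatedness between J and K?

0.3125

Relatedness sums over independent paths through distinct common ancestors.
J and K are related in two ways: half first cousins through their mothers (r = 1/16) and half-sibs through their shared father (r = 1/4).
r = 1/16 + 1/4 = 5/16 = 0.3125.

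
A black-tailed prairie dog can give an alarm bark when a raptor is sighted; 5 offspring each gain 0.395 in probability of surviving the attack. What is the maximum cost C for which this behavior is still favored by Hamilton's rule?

0.9875

r to an offspring = 1/2 (one parent–offspring link: r = (1/2)^1 = 1/2).
Hamilton's rule: n·r·B > C, so the trait is favored while C < n·r·B = 5·0.5·0.395 = 0.9875.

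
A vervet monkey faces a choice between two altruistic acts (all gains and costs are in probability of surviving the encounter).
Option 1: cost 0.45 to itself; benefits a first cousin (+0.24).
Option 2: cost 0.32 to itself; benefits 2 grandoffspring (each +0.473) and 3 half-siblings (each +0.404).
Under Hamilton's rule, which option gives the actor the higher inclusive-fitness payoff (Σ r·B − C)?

Option 2

Option 1: r to a first cousin = 0.125.
Option 1: Σ r·B − C = (1·0.125·0.24) − 0.45 = -0.42.
Option 2: r to a grandoffspring = 0.25.
Option 2: r to a half-sibling = 0.25.
Option 2: Σ r·B − C = (2·0.25·0.473 + 3·0.25·0.404) − 0.32 = 0.2195.
Option 2 has the higher net inclusive-fitness payoff.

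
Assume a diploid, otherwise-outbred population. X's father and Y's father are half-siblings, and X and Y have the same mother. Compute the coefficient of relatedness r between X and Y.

0.3125

Independent pedigree routes through distinct common ancestors add.
X and Y are related in two ways: half first cousins through their fathers (r = 1/16) and half-sibs through their shared mother (r = 1/4).
r = 1/16 + 1/4 = 5/16 = 0.3125.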